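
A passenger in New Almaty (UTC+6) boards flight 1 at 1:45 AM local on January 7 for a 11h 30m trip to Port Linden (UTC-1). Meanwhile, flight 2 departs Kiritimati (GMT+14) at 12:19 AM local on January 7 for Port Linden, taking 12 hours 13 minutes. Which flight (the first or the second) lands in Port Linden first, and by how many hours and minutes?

the second, by 8 hours 43 minutes

Flight 1 in UTC: 1:45 AM − 6:00 = 7:45 PM on Jan 6.
+11 hours and 30 minutes → arrive 7:15 AM UTC on Jan 7.
Flight 2 in UTC: 12:19 AM − 14:00 = 10:19 AM on Jan 6.
+12 hours 13 minutes → arrive 10:32 PM UTC on Jan 6.
Flight 2 lands earlier by 8 hours 43 minutes.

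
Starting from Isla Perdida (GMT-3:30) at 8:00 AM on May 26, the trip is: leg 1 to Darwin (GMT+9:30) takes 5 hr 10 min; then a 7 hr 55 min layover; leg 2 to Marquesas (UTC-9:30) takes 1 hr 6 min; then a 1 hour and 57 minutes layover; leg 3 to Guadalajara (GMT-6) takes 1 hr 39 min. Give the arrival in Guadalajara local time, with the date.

11:17 PM on May 26

Convert departure to UTC: 8:00 AM + 3:30 = 11:30 AM UTC on May 26.
Add 5 hours 10 minutes leg 1 → 4:40 PM UTC.
Add 7 hours 55 minutes layover in Darwin → 12:35 AM UTC (May 27).
Add 1 hour 6 minutes leg 2 → 1:41 AM UTC.
Add 1 hour and 57 minutes layover in Marquesas → 3:38 AM UTC.
Add 1 hour 39 minutes leg 3 → 5:17 AM UTC.
Guadalajara is UTC−6:00, so local arrival = 5:17 AM − 6:00 = 11:17 PM on May 26.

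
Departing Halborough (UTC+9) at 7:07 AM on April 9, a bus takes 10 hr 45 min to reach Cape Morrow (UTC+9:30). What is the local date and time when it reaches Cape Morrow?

6:22 PM on April 9

Cape Morrow is 0:30 ahead of Halborough.
After 10 hours 45 minutes it is 5:52 PM in Halborough.
Shift by the zone difference: 5:52 PM + 0:30 = 6:22 PM on Apr 9 in Cape Morrow.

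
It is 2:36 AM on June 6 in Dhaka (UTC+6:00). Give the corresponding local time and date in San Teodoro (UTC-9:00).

In UTC: 2:36 AM − 6:00 = 8:36 PM on Jun 5.
San Teodoro is UTC−9:00: 8:36 PM − 9:00 = 11:36 AM on Jun 5.

11:36 AM on June 5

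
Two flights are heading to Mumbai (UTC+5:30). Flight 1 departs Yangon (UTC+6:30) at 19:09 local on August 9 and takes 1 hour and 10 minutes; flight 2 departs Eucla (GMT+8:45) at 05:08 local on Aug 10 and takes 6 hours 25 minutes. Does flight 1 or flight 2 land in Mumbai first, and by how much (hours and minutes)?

the first, by 12 hours 59 minutes

Flight 1 in UTC: 19:09 − 6:30 = 12:39 on Aug 9.
+1 hour 10 minutes → arrive 13:49 UTC on Aug 9.
Flight 2 in UTC: 05:08 − 8:45 = 20:23 on Aug 9.
+6 hours and 25 minutes → arrive 02:48 UTC on Aug 10.
Flight 1 lands earlier by 12 hours 59 minutes.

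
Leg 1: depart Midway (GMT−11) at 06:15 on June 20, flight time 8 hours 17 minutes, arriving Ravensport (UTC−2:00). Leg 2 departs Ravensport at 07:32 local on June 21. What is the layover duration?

8 hours

Convert departure to UTC: 06:15 + 11:00 = 17:15 UTC on Jun 20.
Add 8 hours and 17 minutes flight time → 01:32 UTC (Jun 21).
Ravensport is UTC−2:00, so local arrival = 01:32 − 2:00 = 23:32 on Jun 20.
Layover = 07:32 − 23:32 (+1 day) = 8 hours.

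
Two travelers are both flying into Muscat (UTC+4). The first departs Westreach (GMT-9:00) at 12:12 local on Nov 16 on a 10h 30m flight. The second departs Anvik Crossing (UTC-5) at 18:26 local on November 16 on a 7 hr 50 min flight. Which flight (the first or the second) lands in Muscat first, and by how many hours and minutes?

the second, by 26 minutes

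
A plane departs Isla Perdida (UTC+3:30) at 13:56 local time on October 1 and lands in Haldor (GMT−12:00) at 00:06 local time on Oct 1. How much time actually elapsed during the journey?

1 hour 40 minutes

Departure in UTC: 13:56 − 3:30 = 10:26 on Oct 1.
Arrival in UTC: 00:06 + 12:00 = 12:06 on Oct 1.
Elapsed = 12:06 − 10:26 = 1 hour 40 minutes.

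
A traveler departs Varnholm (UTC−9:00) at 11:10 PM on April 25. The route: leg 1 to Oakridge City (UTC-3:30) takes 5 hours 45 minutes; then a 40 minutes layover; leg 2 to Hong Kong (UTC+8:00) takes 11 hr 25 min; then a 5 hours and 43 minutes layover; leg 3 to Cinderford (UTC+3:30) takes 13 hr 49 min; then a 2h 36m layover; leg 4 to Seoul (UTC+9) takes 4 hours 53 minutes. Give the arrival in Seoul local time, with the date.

2:01 PM on April 28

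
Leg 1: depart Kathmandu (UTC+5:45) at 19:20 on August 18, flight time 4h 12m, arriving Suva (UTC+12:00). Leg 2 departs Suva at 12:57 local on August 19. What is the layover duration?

Convert departure to UTC: 19:20 − 5:45 = 13:35 UTC on Aug 18.
Add 4 hours 12 minutes flight time → 17:47 UTC.
Suva is UTC+12:00, so local arrival = 17:47 + 12:00 = 05:47 on Aug 19.
Layover = 12:57 − 05:47 = 7 hours 10 minutes.

7 hours 10 minutes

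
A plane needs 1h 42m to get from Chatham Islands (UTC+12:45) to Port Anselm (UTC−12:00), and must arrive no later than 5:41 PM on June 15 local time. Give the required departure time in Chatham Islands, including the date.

4:44 PM on June 16

Target arrival in UTC: 5:41 PM + 12:00 = 5:41 AM on Jun 16.
Subtract 1 hour 42 minutes → departure 3:59 AM UTC on Jun 16.
Chatham Islands is UTC+12:45: 3:59 AM + 12:45 = 4:44 PM on Jun 16.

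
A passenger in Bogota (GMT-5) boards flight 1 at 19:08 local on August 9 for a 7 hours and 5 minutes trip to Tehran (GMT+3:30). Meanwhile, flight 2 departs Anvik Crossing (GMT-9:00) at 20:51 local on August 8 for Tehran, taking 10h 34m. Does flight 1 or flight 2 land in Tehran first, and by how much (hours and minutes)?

the second, by 14 hours 48 minutes

Flight 1 in UTC: 19:08 + 5:00 = 00:08 on Aug 10.
+7 hours and 5 minutes → arrive 07:13 UTC on Aug 10.
Flight 2 in UTC: 20:51 + 9:00 = 05:51 on Aug 9.
+10 hours and 34 minutes → arrive 16:25 UTC on Aug 9.
Flight 2 lands earlier by 14 hours 48 minutes.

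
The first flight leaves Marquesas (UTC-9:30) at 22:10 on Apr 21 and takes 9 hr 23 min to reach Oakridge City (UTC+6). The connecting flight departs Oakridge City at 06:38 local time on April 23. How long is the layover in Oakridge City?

7 hours 35 minutes

Convert departure to UTC: 22:10 + 9:30 = 07:40 UTC on Apr 22.
Add 9 hours 23 minutes flight time → 17:03 UTC.
Oakridge City is UTC+6:00, so local arrival = 17:03 + 6:00 = 23:03 on Apr 22.
Layover = 06:38 − 23:03 (+1 day) = 7 hours 35 minutes.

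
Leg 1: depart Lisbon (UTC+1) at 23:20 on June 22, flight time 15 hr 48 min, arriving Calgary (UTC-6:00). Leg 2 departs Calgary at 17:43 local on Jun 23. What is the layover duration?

9 hours 35 minutes

Convert departure to UTC: 23:20 − 1:00 = 22:20 UTC on Jun 22.
Add 15 hours and 48 minutes flight time → 14:08 UTC (Jun 23).
Calgary is UTC−6:00, so local arrival = 14:08 − 6:00 = 08:08 on Jun 23.
Layover = 17:43 − 08:08 = 9 hours 35 minutes.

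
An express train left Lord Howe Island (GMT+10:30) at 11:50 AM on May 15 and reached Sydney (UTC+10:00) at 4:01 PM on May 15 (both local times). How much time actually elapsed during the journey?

Departure in UTC: 11:50 AM − 10:30 = 1:20 AM on May 15.
Arrival in UTC: 4:01 PM − 10:00 = 6:01 AM on May 15.
Elapsed = 6:01 AM − 1:20 AM = 4 hours 41 minutes.

4 hours 41 minutes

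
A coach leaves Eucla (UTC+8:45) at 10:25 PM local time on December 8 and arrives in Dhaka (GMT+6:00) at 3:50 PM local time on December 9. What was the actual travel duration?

20 hours 10 minutes

Departure in UTC: 10:25 PM − 8:45 = 1:40 PM on Dec 8.
Arrival in UTC: 3:50 PM − 6:00 = 9:50 AM on Dec 9.
Elapsed = 9:50 AM − 1:40 PM (+1 day) = 20 hours 10 minutes.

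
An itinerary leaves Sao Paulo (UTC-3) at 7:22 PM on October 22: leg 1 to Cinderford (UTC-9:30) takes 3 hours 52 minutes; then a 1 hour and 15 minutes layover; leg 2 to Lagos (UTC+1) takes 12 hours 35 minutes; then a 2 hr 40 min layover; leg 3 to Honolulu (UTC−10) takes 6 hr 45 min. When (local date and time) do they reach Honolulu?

3:29 PM on October 23

Convert departure to UTC: 7:22 PM + 3:00 = 10:22 PM UTC on Oct 22.
Add 3 hours 52 minutes leg 1 → 2:14 AM UTC (Oct 23).
Add 1 hour and 15 minutes layover in Cinderford → 3:29 AM UTC.
Add 12 hours 35 minutes leg 2 → 4:04 PM UTC.
Add 2 hours 40 minutes layover in Lagos → 6:44 PM UTC.
Add 6 hours 45 minutes leg 3 → 1:29 AM UTC (Oct 24).
Honolulu is UTC−10:00, so local arrival = 1:29 AM − 10:00 = 3:29 PM on Oct 23.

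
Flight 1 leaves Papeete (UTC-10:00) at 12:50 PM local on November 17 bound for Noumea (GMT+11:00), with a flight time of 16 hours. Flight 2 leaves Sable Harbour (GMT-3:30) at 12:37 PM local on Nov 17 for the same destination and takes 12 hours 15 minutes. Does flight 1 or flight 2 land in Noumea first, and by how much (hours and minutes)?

the second, by 10 hours 28 minutes

Flight 1 in UTC: 12:50 PM + 10:00 = 10:50 PM on Nov 17.
+16 hours → arrive 2:50 PM UTC on Nov 18.
Flight 2 in UTC: 12:37 PM + 3:30 = 4:07 PM on Nov 17.
+12 hours 15 minutes → arrive 4:22 AM UTC on Nov 18.
Flight 2 lands earlier by 10 hours 28 minutes.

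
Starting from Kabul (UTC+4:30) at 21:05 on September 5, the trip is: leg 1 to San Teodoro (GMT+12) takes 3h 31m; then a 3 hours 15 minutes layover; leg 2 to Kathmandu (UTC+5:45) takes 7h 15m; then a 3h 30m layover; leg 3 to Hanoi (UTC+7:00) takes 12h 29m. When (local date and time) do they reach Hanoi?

Convert departure to UTC: 21:05 − 4:30 = 16:35 UTC on Sep 5.
Add 3 hours 31 minutes leg 1 → 20:06 UTC.
Add 3 hours and 15 minutes layover in San Teodoro → 23:21 UTC.
Add 7 hours 15 minutes leg 2 → 06:36 UTC (Sep 6).
Add 3 hours 30 minutes layover in Kathmandu → 10:06 UTC.
Add 12 hours 29 minutes leg 3 → 22:35 UTC.
Hanoi is UTC+7:00, so local arrival = 22:35 + 7:00 = 05:35 on Sep 7.

05:35 on September 7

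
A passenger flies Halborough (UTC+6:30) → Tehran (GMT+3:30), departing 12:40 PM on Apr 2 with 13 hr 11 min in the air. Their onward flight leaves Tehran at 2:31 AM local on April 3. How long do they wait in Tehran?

3 hours 40 minutes

Convert departure to UTC: 12:40 PM − 6:30 = 6:10 AM UTC on Apr 2.
Add 13 hours and 11 minutes flight time → 7:21 PM UTC.
Tehran is UTC+3:30, so local arrival = 7:21 PM + 3:30 = 10:51 PM on Apr 2.
Layover = 2:31 AM − 10:51 PM (+1 day) = 3 hours 40 minutes.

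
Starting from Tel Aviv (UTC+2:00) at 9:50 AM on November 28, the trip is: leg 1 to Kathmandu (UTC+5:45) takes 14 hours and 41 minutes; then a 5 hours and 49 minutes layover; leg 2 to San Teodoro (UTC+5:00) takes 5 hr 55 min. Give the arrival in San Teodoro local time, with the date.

Convert departure to UTC: 9:50 AM − 2:00 = 7:50 AM UTC on Nov 28.
Add 14 hours 41 minutes leg 1 → 10:31 PM UTC.
Add 5 hours and 49 minutes layover in Kathmandu → 4:20 AM UTC (Nov 29).
Add 5 hours and 55 minutes leg 2 → 10:15 AM UTC.
San Teodoro is UTC+5:00, so local arrival = 10:15 AM + 5:00 = 3:15 PM on Nov 29.

3:15 PM on November 29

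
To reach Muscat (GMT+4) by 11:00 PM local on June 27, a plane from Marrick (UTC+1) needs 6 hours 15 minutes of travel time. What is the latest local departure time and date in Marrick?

1:45 PM on Jun 27

Target arrival in UTC: 11:00 PM − 4:00 = 7:00 PM on Jun 27.
Subtract 6 hours and 15 minutes → departure 12:45 PM UTC on Jun 27.
Marrick is UTC+1:00: 12:45 PM + 1:00 = 1:45 PM on Jun 27.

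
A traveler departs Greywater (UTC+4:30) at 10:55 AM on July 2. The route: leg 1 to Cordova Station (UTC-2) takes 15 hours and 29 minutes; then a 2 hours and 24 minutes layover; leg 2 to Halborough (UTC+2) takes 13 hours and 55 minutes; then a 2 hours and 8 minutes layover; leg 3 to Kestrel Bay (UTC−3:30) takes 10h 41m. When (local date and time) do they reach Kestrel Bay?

Convert departure to UTC: 10:55 AM − 4:30 = 6:25 AM UTC on Jul 2.
Add 15 hours 29 minutes leg 1 → 9:54 PM UTC.
Add 2 hours and 24 minutes layover in Cordova Station → 12:18 AM UTC (Jul 3).
Add 13 hours and 55 minutes leg 2 → 2:13 PM UTC.
Add 2 hours 8 minutes layover in Halborough → 4:21 PM UTC.
Add 10 hours and 41 minutes leg 3 → 3:02 AM UTC (Jul 4).
Kestrel Bay is UTC−3:30, so local arrival = 3:02 AM − 3:30 = 11:32 PM on Jul 3.

11:32 PM on July 3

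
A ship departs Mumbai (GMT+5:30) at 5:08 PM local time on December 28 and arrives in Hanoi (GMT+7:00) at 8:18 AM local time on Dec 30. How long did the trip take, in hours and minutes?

37 hours 40 minutes

Departure in UTC: 5:08 PM − 5:30 = 11:38 AM on Dec 28.
Arrival in UTC: 8:18 AM − 7:00 = 1:18 AM on Dec 30.
Elapsed = 1:18 AM − 11:38 AM (+2 days) = 37 hours 40 minutes.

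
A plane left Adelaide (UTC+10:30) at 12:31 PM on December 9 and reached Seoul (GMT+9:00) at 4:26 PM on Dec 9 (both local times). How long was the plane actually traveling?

5 hours 25 minutes

Departure in UTC: 12:31 PM − 10:30 = 2:01 AM on Dec 9.
Arrival in UTC: 4:26 PM − 9:00 = 7:26 AM on Dec 9.
Elapsed = 7:26 AM − 2:01 AM = 5 hours 25 minutes.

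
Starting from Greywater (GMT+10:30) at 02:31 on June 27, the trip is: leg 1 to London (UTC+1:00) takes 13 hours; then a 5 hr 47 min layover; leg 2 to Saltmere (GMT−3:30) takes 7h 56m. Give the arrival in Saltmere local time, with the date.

15:14 on June 27

Convert departure to UTC: 02:31 − 10:30 = 16:01 UTC on Jun 26.
Add 13 hours leg 1 → 05:01 UTC (Jun 27).
Add 5 hours 47 minutes layover in London → 10:48 UTC.
Add 7 hours and 56 minutes leg 2 → 18:44 UTC.
Saltmere is UTC−3:30, so local arrival = 18:44 − 3:30 = 15:14 on Jun 27.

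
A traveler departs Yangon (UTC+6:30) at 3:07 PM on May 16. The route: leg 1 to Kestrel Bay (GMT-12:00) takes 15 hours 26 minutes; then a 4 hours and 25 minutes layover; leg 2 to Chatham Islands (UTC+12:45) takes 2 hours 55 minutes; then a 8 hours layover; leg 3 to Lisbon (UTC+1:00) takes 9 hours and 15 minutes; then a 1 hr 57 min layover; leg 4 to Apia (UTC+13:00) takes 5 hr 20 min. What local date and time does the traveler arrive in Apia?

8:55 PM on May 18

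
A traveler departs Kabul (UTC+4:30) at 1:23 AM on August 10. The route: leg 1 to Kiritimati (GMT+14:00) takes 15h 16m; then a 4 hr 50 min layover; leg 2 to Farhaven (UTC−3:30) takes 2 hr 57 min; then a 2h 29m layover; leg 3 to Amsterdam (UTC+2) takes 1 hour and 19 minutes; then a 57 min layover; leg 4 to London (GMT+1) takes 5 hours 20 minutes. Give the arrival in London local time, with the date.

7:01 AM on August 11

Convert departure to UTC: 1:23 AM − 4:30 = 8:53 PM UTC on Aug 9.
Add 15 hours 16 minutes leg 1 → 12:09 PM UTC (Aug 10).
Add 4 hours and 50 minutes layover in Kiritimati → 4:59 PM UTC.
Add 2 hours 57 minutes leg 2 → 7:56 PM UTC.
Add 2 hours 29 minutes layover in Farhaven → 10:25 PM UTC.
Add 1 hour and 19 minutes leg 3 → 11:44 PM UTC.
Add 57 minutes layover in Amsterdam → 12:41 AM UTC (Aug 11).
Add 5 hours and 20 minutes leg 4 → 6:01 AM UTC.
London is UTC+1:00, so local arrival = 6:01 AM + 1:00 = 7:01 AM on Aug 11.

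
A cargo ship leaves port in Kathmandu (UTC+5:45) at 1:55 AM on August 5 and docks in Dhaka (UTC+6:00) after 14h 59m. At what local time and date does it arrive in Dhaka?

5:09 PM on Aug 5

Convert departure to UTC: 1:55 AM − 5:45 = 8:10 PM UTC on Aug 4.
Add 14 hours and 59 minutes travel time → 11:09 AM UTC (Aug 5).
Dhaka is UTC+6:00, so local arrival = 11:09 AM + 6:00 = 5:09 PM on Aug 5.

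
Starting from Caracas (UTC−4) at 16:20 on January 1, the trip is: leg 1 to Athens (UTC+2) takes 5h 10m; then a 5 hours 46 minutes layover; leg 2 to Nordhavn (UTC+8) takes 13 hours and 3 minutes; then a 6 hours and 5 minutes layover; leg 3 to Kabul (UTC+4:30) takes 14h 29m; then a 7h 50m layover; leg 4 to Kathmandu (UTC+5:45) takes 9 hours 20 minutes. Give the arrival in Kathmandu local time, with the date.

Convert departure to UTC: 16:20 + 4:00 = 20:20 UTC on Jan 1.
Add 5 hours 10 minutes leg 1 → 01:30 UTC (Jan 2).
Add 5 hours 46 minutes layover in Athens → 07:16 UTC.
Add 13 hours and 3 minutes leg 2 → 20:19 UTC.
Add 6 hours and 5 minutes layover in Nordhavn → 02:24 UTC (Jan 3).
Add 14 hours and 29 minutes leg 3 → 16:53 UTC.
Add 7 hours 50 minutes layover in Kabul → 00:43 UTC (Jan 4).
Add 9 hours and 20 minutes leg 4 → 10:03 UTC.
Kathmandu is UTC+5:45, so local arrival = 10:03 + 5:45 = 15:48 on Jan 4.

15:48 on January 4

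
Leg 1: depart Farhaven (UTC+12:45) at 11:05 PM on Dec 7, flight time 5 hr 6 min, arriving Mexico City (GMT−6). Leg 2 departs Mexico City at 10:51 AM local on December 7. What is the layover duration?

1 hour 25 minutes

Convert departure to UTC: 11:05 PM − 12:45 = 10:20 AM UTC on Dec 7.
Add 5 hours 6 minutes flight time → 3:26 PM UTC.
Mexico City is UTC−6:00, so local arrival = 3:26 PM − 6:00 = 9:26 AM on Dec 7.
Layover = 10:51 AM − 9:26 AM = 1 hour 25 minutes.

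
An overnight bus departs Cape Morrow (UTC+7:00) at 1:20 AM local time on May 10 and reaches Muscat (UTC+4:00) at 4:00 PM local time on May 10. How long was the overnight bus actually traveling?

17 hours 40 minutes

Departure in UTC: 1:20 AM − 7:00 = 6:20 PM on May 9.
Arrival in UTC: 4:00 PM − 4:00 = 12:00 PM on May 10.
Elapsed = 12:00 PM − 6:20 PM (+1 day) = 17 hours 40 minutes.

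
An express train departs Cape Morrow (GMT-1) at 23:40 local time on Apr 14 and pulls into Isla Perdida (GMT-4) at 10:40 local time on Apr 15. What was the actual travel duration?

14 hours

Departure in UTC: 23:40 + 1:00 = 00:40 on Apr 15.
Arrival in UTC: 10:40 + 4:00 = 14:40 on Apr 15.
Elapsed = 14:40 − 00:40 = 14 hours.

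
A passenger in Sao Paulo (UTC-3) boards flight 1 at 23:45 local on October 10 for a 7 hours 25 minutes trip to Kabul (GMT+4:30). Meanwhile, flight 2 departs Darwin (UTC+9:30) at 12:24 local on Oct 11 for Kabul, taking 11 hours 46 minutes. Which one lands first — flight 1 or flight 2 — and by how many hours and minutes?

the first, by 4 hours 30 minutes

Flight 1 in UTC: 23:45 + 3:00 = 02:45 on Oct 11.
+7 hours and 25 minutes → arrive 10:10 UTC on Oct 11.
Flight 2 in UTC: 12:24 − 9:30 = 02:54 on Oct 11.
+11 hours 46 minutes → arrive 14:40 UTC on Oct 11.
Flight 1 lands earlier by 4 hours 30 minutes.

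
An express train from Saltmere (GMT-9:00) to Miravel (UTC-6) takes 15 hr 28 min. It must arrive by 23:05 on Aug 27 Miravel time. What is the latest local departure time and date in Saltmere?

Target arrival in UTC: 23:05 + 6:00 = 05:05 on Aug 28.
Subtract 15 hours and 28 minutes → departure 13:37 UTC on Aug 27.
Saltmere is UTC−9:00: 13:37 − 9:00 = 04:37 on Aug 27.

04:37 on August 27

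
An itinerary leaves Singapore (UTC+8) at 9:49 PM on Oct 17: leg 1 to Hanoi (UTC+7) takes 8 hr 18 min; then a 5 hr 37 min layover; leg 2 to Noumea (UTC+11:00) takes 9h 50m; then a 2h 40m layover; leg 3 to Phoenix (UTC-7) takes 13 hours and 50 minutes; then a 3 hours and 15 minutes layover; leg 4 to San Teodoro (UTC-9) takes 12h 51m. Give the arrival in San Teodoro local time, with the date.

1:10 PM on October 19

Convert departure to UTC: 9:49 PM − 8:00 = 1:49 PM UTC on Oct 17.
Add 8 hours and 18 minutes leg 1 → 10:07 PM UTC.
Add 5 hours and 37 minutes layover in Hanoi → 3:44 AM UTC (Oct 18).
Add 9 hours 50 minutes leg 2 → 1:34 PM UTC.
Add 2 hours 40 minutes layover in Noumea → 4:14 PM UTC.
Add 13 hours 50 minutes leg 3 → 6:04 AM UTC (Oct 19).
Add 3 hours and 15 minutes layover in Phoenix → 9:19 AM UTC.
Add 12 hours and 51 minutes leg 4 → 10:10 PM UTC.
San Teodoro is UTC−9:00, so local arrival = 10:10 PM − 9:00 = 1:10 PM on Oct 19.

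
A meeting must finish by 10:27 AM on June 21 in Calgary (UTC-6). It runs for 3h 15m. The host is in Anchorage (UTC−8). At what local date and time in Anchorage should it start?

5:12 AM on June 21

Target end time in UTC: 10:27 AM + 6:00 = 4:27 PM on Jun 21.
Subtract 3 hours and 15 minutes → start 1:12 PM UTC on Jun 21.
Anchorage is UTC−8:00: 1:12 PM − 8:00 = 5:12 AM on Jun 21.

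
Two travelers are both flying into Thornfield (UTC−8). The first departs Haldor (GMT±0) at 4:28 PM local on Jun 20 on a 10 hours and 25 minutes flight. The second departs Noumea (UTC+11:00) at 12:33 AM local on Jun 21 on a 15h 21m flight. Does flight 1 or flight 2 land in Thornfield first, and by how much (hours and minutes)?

Flight 1 departs at 4:28 PM UTC (Jun 20).
+10 hours 25 minutes → arrive 2:53 AM UTC on Jun 21.
Flight 2 in UTC: 12:33 AM − 11:00 = 1:33 PM on Jun 20.
+15 hours 21 minutes → arrive 4:54 AM UTC on Jun 21.
Flight 1 lands earlier by 2 hours 1 minute.

the first, by 2 hours 1 minute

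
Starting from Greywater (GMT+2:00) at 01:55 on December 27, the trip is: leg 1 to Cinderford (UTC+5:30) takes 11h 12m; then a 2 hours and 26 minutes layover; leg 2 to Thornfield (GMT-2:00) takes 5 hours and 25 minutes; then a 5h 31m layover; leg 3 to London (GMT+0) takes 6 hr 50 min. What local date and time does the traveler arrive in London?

Convert departure to UTC: 01:55 − 2:00 = 23:55 UTC on Dec 26.
Add 11 hours and 12 minutes leg 1 → 11:07 UTC (Dec 27).
Add 2 hours and 26 minutes layover in Cinderford → 13:33 UTC.
Add 5 hours 25 minutes leg 2 → 18:58 UTC.
Add 5 hours and 31 minutes layover in Thornfield → 00:29 UTC (Dec 28).
Add 6 hours and 50 minutes leg 3 → 07:19 UTC.
London is UTC+0, so local arrival is the same: 07:19 on Dec 28.

07:19 on December 28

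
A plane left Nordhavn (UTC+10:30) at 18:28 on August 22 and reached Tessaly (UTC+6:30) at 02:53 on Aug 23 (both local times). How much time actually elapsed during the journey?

12 hours 25 minutes

Departure in UTC: 18:28 − 10:30 = 07:58 on Aug 22.
Arrival in UTC: 02:53 − 6:30 = 20:23 on Aug 22.
Elapsed = 20:23 − 07:58 = 12 hours 25 minutes.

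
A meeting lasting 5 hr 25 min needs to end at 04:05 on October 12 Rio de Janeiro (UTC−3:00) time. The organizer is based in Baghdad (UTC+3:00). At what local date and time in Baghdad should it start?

Target end time in UTC: 04:05 + 3:00 = 07:05 on Oct 12.
Subtract 5 hours 25 minutes → start 01:40 UTC on Oct 12.
Baghdad is UTC+3:00: 01:40 + 3:00 = 04:40 on Oct 12.

04:40 on October 12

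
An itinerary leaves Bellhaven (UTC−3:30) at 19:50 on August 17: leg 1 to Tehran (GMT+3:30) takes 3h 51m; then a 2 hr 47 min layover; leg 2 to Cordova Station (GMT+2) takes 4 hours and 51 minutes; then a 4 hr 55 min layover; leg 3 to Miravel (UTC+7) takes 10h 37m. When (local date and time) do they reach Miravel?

Convert departure to UTC: 19:50 + 3:30 = 23:20 UTC on Aug 17.
Add 3 hours and 51 minutes leg 1 → 03:11 UTC (Aug 18).
Add 2 hours 47 minutes layover in Tehran → 05:58 UTC.
Add 4 hours 51 minutes leg 2 → 10:49 UTC.
Add 4 hours 55 minutes layover in Cordova Station → 15:44 UTC.
Add 10 hours 37 minutes leg 3 → 02:21 UTC (Aug 19).
Miravel is UTC+7:00, so local arrival = 02:21 + 7:00 = 09:21 on Aug 19.

09:21 on Aug 19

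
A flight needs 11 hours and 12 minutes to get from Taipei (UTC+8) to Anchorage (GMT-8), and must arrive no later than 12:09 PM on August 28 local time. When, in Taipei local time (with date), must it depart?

Target arrival in UTC: 12:09 PM + 8:00 = 8:09 PM on Aug 28.
Subtract 11 hours and 12 minutes → departure 8:57 AM UTC on Aug 28.
Taipei is UTC+8:00: 8:57 AM + 8:00 = 4:57 PM on Aug 28.

4:57 PM on August 28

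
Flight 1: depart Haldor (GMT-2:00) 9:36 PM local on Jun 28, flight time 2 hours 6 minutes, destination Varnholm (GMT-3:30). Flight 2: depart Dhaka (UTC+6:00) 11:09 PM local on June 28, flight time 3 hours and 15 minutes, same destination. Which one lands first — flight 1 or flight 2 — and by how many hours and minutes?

Flight 1 in UTC: 9:36 PM + 2:00 = 11:36 PM on Jun 28.
+2 hours 6 minutes → arrive 1:42 AM UTC on Jun 29.
Flight 2 in UTC: 11:09 PM − 6:00 = 5:09 PM on Jun 28.
+3 hours and 15 minutes → arrive 8:24 PM UTC on Jun 28.
Flight 2 lands earlier by 5 hours 18 minutes.

the second, by 5 hours 18 minutes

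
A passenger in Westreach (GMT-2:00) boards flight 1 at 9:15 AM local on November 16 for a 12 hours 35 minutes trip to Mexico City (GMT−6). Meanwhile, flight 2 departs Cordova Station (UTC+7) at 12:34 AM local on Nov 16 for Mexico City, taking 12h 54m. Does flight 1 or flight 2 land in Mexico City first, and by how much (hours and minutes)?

the second, by 17 hours 22 minutes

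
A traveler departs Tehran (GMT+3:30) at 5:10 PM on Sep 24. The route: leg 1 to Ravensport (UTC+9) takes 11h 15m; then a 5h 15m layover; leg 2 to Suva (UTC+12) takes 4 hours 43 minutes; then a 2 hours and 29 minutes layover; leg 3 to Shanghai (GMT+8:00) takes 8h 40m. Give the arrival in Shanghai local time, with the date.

Convert departure to UTC: 5:10 PM − 3:30 = 1:40 PM UTC on Sep 24.
Add 11 hours 15 minutes leg 1 → 12:55 AM UTC (Sep 25).
Add 5 hours and 15 minutes layover in Ravensport → 6:10 AM UTC.
Add 4 hours 43 minutes leg 2 → 10:53 AM UTC.
Add 2 hours and 29 minutes layover in Suva → 1:22 PM UTC.
Add 8 hours and 40 minutes leg 3 → 10:02 PM UTC.
Shanghai is UTC+8:00, so local arrival = 10:02 PM + 8:00 = 6:02 AM on Sep 26.

6:02 AM on September 26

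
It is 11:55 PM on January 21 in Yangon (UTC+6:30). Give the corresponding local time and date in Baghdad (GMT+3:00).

8:25 PM on January 21

In UTC: 11:55 PM − 6:30 = 5:25 PM on Jan 21.
Baghdad is UTC+3:00: 5:25 PM + 3:00 = 8:25 PM on Jan 21.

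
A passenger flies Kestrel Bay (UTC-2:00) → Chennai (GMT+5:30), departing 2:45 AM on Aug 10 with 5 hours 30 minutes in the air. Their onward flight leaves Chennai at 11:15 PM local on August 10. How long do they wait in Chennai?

Convert departure to UTC: 2:45 AM + 2:00 = 4:45 AM UTC on Aug 10.
Add 5 hours 30 minutes flight time → 10:15 AM UTC.
Chennai is UTC+5:30, so local arrival = 10:15 AM + 5:30 = 3:45 PM on Aug 10.
Layover = 11:15 PM − 3:45 PM = 7 hours 30 minutes.

7 hours 30 minutes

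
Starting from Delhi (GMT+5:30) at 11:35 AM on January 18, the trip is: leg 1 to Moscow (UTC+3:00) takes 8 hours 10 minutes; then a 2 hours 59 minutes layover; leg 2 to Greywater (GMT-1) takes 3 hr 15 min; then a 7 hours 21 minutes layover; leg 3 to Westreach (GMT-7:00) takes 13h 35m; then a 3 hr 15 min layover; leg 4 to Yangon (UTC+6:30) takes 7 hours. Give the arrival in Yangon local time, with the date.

Convert departure to UTC: 11:35 AM − 5:30 = 6:05 AM UTC on Jan 18.
Add 8 hours 10 minutes leg 1 → 2:15 PM UTC.
Add 2 hours and 59 minutes layover in Moscow → 5:14 PM UTC.
Add 3 hours and 15 minutes leg 2 → 8:29 PM UTC.
Add 7 hours 21 minutes layover in Greywater → 3:50 AM UTC (Jan 19).
Add 13 hours and 35 minutes leg 3 → 5:25 PM UTC.
Add 3 hours 15 minutes layover in Westreach → 8:40 PM UTC.
Add 7 hours leg 4 → 3:40 AM UTC (Jan 20).
Yangon is UTC+6:30, so local arrival = 3:40 AM + 6:30 = 10:10 AM on Jan 20.

10:10 AM on January 20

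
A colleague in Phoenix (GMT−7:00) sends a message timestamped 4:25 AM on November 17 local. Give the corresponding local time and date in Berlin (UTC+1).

In UTC: 4:25 AM + 7:00 = 11:25 AM on Nov 17.
Berlin is UTC+1:00: 11:25 AM + 1:00 = 12:25 PM on Nov 17.

12:25 PM on November 17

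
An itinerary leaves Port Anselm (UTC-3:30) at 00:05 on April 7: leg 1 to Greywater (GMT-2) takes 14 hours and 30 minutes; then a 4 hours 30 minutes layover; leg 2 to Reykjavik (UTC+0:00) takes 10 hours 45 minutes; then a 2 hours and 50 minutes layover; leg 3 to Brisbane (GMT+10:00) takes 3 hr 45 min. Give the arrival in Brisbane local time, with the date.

Convert departure to UTC: 00:05 + 3:30 = 03:35 UTC on Apr 7.
Add 14 hours 30 minutes leg 1 → 18:05 UTC.
Add 4 hours 30 minutes layover in Greywater → 22:35 UTC.
Add 10 hours 45 minutes leg 2 → 09:20 UTC (Apr 8).
Add 2 hours 50 minutes layover in Reykjavik → 12:10 UTC.
Add 3 hours 45 minutes leg 3 → 15:55 UTC.
Brisbane is UTC+10:00, so local arrival = 15:55 + 10:00 = 01:55 on Apr 9.

01:55 on April 9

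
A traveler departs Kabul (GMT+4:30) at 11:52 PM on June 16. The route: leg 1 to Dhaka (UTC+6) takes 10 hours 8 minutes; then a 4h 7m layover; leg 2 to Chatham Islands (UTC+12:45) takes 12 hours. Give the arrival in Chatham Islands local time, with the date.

Convert departure to UTC: 11:52 PM − 4:30 = 7:22 PM UTC on Jun 16.
Add 10 hours and 8 minutes leg 1 → 5:30 AM UTC (Jun 17).
Add 4 hours and 7 minutes layover in Dhaka → 9:37 AM UTC.
Add 12 hours leg 2 → 9:37 PM UTC.
Chatham Islands is UTC+12:45, so local arrival = 9:37 PM + 12:45 = 10:22 AM on Jun 18.

10:22 AM on June 18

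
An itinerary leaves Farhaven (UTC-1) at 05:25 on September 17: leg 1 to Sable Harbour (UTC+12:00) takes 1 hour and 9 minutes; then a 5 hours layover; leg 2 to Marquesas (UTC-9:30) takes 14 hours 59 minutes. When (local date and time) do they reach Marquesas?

Convert departure to UTC: 05:25 + 1:00 = 06:25 UTC on Sep 17.
Add 1 hour 9 minutes leg 1 → 07:34 UTC.
Add 5 hours layover in Sable Harbour → 12:34 UTC.
Add 14 hours and 59 minutes leg 2 → 03:33 UTC (Sep 18).
Marquesas is UTC−9:30, so local arrival = 03:33 − 9:30 = 18:03 on Sep 17.

18:03 on September 17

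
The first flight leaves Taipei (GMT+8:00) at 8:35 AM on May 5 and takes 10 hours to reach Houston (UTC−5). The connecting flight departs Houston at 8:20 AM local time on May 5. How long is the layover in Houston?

Convert departure to UTC: 8:35 AM − 8:00 = 12:35 AM UTC on May 5.
Add 10 hours flight time → 10:35 AM UTC.
Houston is UTC−5:00, so local arrival = 10:35 AM − 5:00 = 5:35 AM on May 5.
Layover = 8:20 AM − 5:35 AM = 2 hours 45 minutes.

2 hours 45 minutes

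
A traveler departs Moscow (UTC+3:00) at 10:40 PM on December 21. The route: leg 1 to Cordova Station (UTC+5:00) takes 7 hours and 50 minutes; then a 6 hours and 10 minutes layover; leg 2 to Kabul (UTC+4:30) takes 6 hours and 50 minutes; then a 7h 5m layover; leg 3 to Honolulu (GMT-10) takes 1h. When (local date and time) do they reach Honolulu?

Convert departure to UTC: 10:40 PM − 3:00 = 7:40 PM UTC on Dec 21.
Add 7 hours 50 minutes leg 1 → 3:30 AM UTC (Dec 22).
Add 6 hours 10 minutes layover in Cordova Station → 9:40 AM UTC.
Add 6 hours 50 minutes leg 2 → 4:30 PM UTC.
Add 7 hours and 5 minutes layover in Kabul → 11:35 PM UTC.
Add 1 hour leg 3 → 12:35 AM UTC (Dec 23).
Honolulu is UTC−10:00, so local arrival = 12:35 AM − 10:00 = 2:35 PM on Dec 22.

2:35 PM on December 22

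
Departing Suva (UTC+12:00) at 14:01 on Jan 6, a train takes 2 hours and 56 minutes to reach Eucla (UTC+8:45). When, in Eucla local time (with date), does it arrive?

Convert departure to UTC: 14:01 − 12:00 = 02:01 UTC on Jan 6.
Add 2 hours and 56 minutes travel time → 04:57 UTC.
Eucla is UTC+8:45, so local arrival = 04:57 + 8:45 = 13:42 on Jan 6.

13:42 on January 6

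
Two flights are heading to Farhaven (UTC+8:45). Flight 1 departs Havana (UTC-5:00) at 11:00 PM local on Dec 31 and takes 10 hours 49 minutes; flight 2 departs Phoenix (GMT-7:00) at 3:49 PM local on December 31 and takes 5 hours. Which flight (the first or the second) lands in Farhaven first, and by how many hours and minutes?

the second, by 11 hours

Flight 1 in UTC: 11:00 PM + 5:00 = 4:00 AM on Jan 1.
+10 hours 49 minutes → arrive 2:49 PM UTC on Jan 1.
Flight 2 in UTC: 3:49 PM + 7:00 = 10:49 PM on Dec 31.
+5 hours → arrive 3:49 AM UTC on Jan 1.
Flight 2 lands earlier by 11 hours.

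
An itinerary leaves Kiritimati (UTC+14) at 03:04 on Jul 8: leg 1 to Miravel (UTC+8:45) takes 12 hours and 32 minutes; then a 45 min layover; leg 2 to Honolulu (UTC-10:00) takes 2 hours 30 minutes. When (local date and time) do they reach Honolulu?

18:51 on July 7

Convert departure to UTC: 03:04 − 14:00 = 13:04 UTC on Jul 7.
Add 12 hours 32 minutes leg 1 → 01:36 UTC (Jul 8).
Add 45 minutes layover in Miravel → 02:21 UTC.
Add 2 hours 30 minutes leg 2 → 04:51 UTC.
Honolulu is UTC−10:00, so local arrival = 04:51 − 10:00 = 18:51 on Jul 7.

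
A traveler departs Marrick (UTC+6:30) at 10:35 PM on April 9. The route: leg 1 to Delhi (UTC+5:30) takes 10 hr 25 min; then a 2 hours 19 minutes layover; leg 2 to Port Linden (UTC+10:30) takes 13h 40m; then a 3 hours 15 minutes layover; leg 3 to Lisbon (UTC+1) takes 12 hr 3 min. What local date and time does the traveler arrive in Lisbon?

10:47 AM on April 11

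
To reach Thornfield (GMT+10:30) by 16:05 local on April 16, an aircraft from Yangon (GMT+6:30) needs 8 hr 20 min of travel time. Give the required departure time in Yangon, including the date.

03:45 on April 16

Target arrival in UTC: 16:05 − 10:30 = 05:35 on Apr 16.
Subtract 8 hours 20 minutes → departure 21:15 UTC on Apr 15.
Yangon is UTC+6:30: 21:15 + 6:30 = 03:45 on Apr 16.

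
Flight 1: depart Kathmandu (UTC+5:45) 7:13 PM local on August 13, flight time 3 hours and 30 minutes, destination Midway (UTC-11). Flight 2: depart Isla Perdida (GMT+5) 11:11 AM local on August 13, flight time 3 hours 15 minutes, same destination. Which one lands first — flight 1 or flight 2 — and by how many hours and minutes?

Flight 1 in UTC: 7:13 PM − 5:45 = 1:28 PM on Aug 13.
+3 hours 30 minutes → arrive 4:58 PM UTC on Aug 13.
Flight 2 in UTC: 11:11 AM − 5:00 = 6:11 AM on Aug 13.
+3 hours 15 minutes → arrive 9:26 AM UTC on Aug 13.
Flight 2 lands earlier by 7 hours 32 minutes.

the second, by 7 hours 32 minutes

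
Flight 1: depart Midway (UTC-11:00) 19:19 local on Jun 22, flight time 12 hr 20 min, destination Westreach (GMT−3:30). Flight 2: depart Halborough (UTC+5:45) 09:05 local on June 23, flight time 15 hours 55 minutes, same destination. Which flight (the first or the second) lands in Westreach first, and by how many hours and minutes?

the first, by 36 minutes

Flight 1 in UTC: 19:19 + 11:00 = 06:19 on Jun 23.
+12 hours and 20 minutes → arrive 18:39 UTC on Jun 23.
Flight 2 in UTC: 09:05 − 5:45 = 03:20 on Jun 23.
+15 hours 55 minutes → arrive 19:15 UTC on Jun 23.
Flight 1 lands earlier by 36 minutes.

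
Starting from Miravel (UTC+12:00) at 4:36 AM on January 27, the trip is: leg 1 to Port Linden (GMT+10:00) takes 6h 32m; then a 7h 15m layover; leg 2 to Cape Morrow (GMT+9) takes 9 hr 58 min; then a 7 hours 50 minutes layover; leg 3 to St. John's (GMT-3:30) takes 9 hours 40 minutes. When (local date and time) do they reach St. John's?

6:21 AM on January 28

Convert departure to UTC: 4:36 AM − 12:00 = 4:36 PM UTC on Jan 26.
Add 6 hours 32 minutes leg 1 → 11:08 PM UTC.
Add 7 hours 15 minutes layover in Port Linden → 6:23 AM UTC (Jan 27).
Add 9 hours 58 minutes leg 2 → 4:21 PM UTC.
Add 7 hours 50 minutes layover in Cape Morrow → 12:11 AM UTC (Jan 28).
Add 9 hours and 40 minutes leg 3 → 9:51 AM UTC.
St. John's is UTC−3:30, so local arrival = 9:51 AM − 3:30 = 6:21 AM on Jan 28.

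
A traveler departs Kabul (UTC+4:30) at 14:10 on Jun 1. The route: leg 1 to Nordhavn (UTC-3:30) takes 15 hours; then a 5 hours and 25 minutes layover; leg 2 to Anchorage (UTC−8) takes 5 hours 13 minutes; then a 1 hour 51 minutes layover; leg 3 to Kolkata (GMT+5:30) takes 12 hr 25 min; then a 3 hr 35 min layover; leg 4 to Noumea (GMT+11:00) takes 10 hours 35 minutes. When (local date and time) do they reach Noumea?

02:44 on June 4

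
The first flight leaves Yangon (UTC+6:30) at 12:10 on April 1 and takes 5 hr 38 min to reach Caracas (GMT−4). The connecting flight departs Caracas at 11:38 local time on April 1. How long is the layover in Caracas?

Convert departure to UTC: 12:10 − 6:30 = 05:40 UTC on Apr 1.
Add 5 hours 38 minutes flight time → 11:18 UTC.
Caracas is UTC−4:00, so local arrival = 11:18 − 4:00 = 07:18 on Apr 1.
Layover = 11:38 − 07:18 = 4 hours 20 minutes.

4 hours 20 minutes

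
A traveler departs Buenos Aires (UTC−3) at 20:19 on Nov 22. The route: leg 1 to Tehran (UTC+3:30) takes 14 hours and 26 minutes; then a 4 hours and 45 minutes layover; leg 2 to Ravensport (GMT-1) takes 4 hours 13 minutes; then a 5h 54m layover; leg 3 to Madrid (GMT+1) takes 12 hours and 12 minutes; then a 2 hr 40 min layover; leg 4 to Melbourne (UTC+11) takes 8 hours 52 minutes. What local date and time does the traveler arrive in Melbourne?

15:21 on November 25

Convert departure to UTC: 20:19 + 3:00 = 23:19 UTC on Nov 22.
Add 14 hours and 26 minutes leg 1 → 13:45 UTC (Nov 23).
Add 4 hours 45 minutes layover in Tehran → 18:30 UTC.
Add 4 hours 13 minutes leg 2 → 22:43 UTC.
Add 5 hours and 54 minutes layover in Ravensport → 04:37 UTC (Nov 24).
Add 12 hours and 12 minutes leg 3 → 16:49 UTC.
Add 2 hours and 40 minutes layover in Madrid → 19:29 UTC.
Add 8 hours and 52 minutes leg 4 → 04:21 UTC (Nov 25).
Melbourne is UTC+11:00, so local arrival = 04:21 + 11:00 = 15:21 on Nov 25.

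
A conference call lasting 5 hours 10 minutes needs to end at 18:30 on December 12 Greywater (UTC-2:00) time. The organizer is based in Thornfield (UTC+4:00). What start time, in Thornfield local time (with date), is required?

Target end time in UTC: 18:30 + 2:00 = 20:30 on Dec 12.
Subtract 5 hours 10 minutes → start 15:20 UTC on Dec 12.
Thornfield is UTC+4:00: 15:20 + 4:00 = 19:20 on Dec 12.

19:20 on December 12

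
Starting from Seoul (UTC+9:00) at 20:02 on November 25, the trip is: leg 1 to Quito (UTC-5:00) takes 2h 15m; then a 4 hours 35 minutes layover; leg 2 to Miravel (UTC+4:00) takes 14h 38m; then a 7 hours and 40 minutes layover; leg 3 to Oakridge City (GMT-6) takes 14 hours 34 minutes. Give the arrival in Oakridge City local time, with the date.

Convert departure to UTC: 20:02 − 9:00 = 11:02 UTC on Nov 25.
Add 2 hours and 15 minutes leg 1 → 13:17 UTC.
Add 4 hours 35 minutes layover in Quito → 17:52 UTC.
Add 14 hours 38 minutes leg 2 → 08:30 UTC (Nov 26).
Add 7 hours and 40 minutes layover in Miravel → 16:10 UTC.
Add 14 hours 34 minutes leg 3 → 06:44 UTC (Nov 27).
Oakridge City is UTC−6:00, so local arrival = 06:44 − 6:00 = 00:44 on Nov 27.

00:44 on November 27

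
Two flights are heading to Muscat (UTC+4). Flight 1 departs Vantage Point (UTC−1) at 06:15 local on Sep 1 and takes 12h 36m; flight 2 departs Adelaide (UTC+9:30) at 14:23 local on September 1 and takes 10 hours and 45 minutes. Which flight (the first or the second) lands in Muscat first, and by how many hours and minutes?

Flight 1 in UTC: 06:15 + 1:00 = 07:15 on Sep 1.
+12 hours 36 minutes → arrive 19:51 UTC on Sep 1.
Flight 2 in UTC: 14:23 − 9:30 = 04:53 on Sep 1.
+10 hours and 45 minutes → arrive 15:38 UTC on Sep 1.
Flight 2 lands earlier by 4 hours 13 minutes.

the second, by 4 hours 13 minutes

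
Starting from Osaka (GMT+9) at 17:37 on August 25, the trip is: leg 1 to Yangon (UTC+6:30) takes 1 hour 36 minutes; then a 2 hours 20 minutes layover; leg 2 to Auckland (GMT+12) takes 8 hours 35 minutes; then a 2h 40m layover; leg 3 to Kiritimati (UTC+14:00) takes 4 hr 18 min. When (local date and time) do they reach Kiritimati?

18:06 on Aug 26

Convert departure to UTC: 17:37 − 9:00 = 08:37 UTC on Aug 25.
Add 1 hour and 36 minutes leg 1 → 10:13 UTC.
Add 2 hours 20 minutes layover in Yangon → 12:33 UTC.
Add 8 hours 35 minutes leg 2 → 21:08 UTC.
Add 2 hours 40 minutes layover in Auckland → 23:48 UTC.
Add 4 hours 18 minutes leg 3 → 04:06 UTC (Aug 26).
Kiritimati is UTC+14:00, so local arrival = 04:06 + 14:00 = 18:06 on Aug 26.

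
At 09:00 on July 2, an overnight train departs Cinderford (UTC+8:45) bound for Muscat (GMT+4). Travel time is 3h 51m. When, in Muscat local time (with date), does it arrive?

Convert departure to UTC: 09:00 − 8:45 = 00:15 UTC on Jul 2.
Add 3 hours and 51 minutes travel time → 04:06 UTC.
Muscat is UTC+4:00, so local arrival = 04:06 + 4:00 = 08:06 on Jul 2.

08:06 on July 2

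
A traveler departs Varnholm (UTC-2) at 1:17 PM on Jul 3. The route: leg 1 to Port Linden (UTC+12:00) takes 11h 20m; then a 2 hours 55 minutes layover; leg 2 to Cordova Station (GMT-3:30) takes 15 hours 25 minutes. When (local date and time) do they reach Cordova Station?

Convert departure to UTC: 1:17 PM + 2:00 = 3:17 PM UTC on Jul 3.
Add 11 hours 20 minutes leg 1 → 2:37 AM UTC (Jul 4).
Add 2 hours and 55 minutes layover in Port Linden → 5:32 AM UTC.
Add 15 hours and 25 minutes leg 2 → 8:57 PM UTC.
Cordova Station is UTC−3:30, so local arrival = 8:57 PM − 3:30 = 5:27 PM on Jul 4.

5:27 PM on Jul 4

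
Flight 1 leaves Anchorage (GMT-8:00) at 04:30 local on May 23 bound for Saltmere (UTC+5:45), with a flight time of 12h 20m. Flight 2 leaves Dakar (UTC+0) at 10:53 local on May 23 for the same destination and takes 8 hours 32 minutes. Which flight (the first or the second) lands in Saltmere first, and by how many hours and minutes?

the second, by 5 hours 25 minutes

Flight 1 in UTC: 04:30 + 8:00 = 12:30 on May 23.
+12 hours 20 minutes → arrive 00:50 UTC on May 24.
Flight 2 departs at 10:53 UTC (May 23).
+8 hours 32 minutes → arrive 19:25 UTC on May 23.
Flight 2 lands earlier by 5 hours 25 minutes.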